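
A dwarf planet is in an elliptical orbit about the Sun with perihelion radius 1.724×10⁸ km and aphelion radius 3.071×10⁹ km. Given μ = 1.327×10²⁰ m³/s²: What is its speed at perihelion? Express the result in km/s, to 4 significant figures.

v ≈ 38.18 km/s

Semi-major axis a = (r_p + r_a)/2 = 1.6217×10⁹ km = 1.622×10¹² m.
Vis-viva: v² = μ(2/r − 1/a) = 1.327×10²⁰ × (1.160×10⁻¹¹ − 6.166×10⁻¹³) = 1.458×10⁹ m²/s².
v = 38180 m/s = 38.18 km/s.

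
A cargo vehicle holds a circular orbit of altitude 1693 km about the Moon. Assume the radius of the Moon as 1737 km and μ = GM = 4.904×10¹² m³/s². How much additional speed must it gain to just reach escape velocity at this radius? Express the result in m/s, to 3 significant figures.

r = 1737 + 1693 = 3430.0 km = 3.4300×10⁶ m.
Circular speed v_c = √(μ/r) = 1196 m/s.
Escape speed v_esc = √(2μ/r) = √2 × v_c = 1691 m/s.
Δv = v_esc − v_c = 495.3 m/s.

Δv ≈ 495 m/s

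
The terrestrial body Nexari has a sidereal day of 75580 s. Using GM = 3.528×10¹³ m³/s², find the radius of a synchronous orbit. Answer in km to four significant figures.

A synchronous orbit has period T, so by Kepler's third law a = (μT²/4π²)^(1/3).
μT²/4π² = 3.528×10¹³ × (7.558×10⁴)² / 39.48 = 5.105×10²¹ m³.
a = 1.722×10⁷ m = 17218 km.

r_sync ≈ 17220 km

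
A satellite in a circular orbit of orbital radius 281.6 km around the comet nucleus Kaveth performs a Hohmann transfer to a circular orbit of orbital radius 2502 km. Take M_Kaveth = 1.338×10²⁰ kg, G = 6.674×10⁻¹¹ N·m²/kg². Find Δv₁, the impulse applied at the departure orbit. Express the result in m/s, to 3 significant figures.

Δv ≈ 60.7 m/s

μ = GM = 6.674×10⁻¹¹ × 1.338×10²⁰ = 8.930×10⁹ m³/s².
r₁ = 281.6 km = 2.816×10⁵ m.
r₂ = 2502 km = 2.502×10⁶ m.
Transfer ellipse a_t = (r₁ + r₂)/2 = 1.392×10⁶ m.
At r₁: circular v_c1 = √(μ/r₁) = 178.1 m/s; transfer-periapsis v_p = √[μ(2/r₁ − 1/a_t)] = 238.8 m/s.
Δv₁ = v_p − v_c1 = 60.68 m/s.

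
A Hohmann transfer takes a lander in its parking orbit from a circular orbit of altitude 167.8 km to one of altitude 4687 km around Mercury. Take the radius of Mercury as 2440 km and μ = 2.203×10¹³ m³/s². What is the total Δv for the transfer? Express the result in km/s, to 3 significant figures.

r₁ = 2440 + 167.8 = 2607.8 km = 2.6078×10⁶ m.
r₂ = 2440 + 4687 = 7127.0 km = 7.1270×10⁶ m.
Transfer ellipse a_t = (r₁ + r₂)/2 = 4.867×10⁶ m.
At r₁: circular v_c1 = √(μ/r₁) = 2906 m/s; transfer-periherm v_p = √[μ(2/r₁ − 1/a_t)] = 3517 m/s.
Δv₁ = v_p − v_c1 = 610.5 m/s.
At r₂: circular v_c2 = √(μ/r₂) = 1758 m/s; transfer-apoherm v_a = √[μ(2/r₂ − 1/a_t)] = 1287 m/s.
Δv₂ = v_c2 − v_a = 471.2 m/s.
Total Δv = Δv₁ + Δv₂ = 1082 m/s = 1.082 km/s.

Δv_total ≈ 1.08 km/s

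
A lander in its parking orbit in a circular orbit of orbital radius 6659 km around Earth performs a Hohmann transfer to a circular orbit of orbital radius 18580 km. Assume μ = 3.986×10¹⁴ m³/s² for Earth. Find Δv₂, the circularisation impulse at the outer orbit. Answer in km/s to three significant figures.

Δv ≈ 1.27 km/s

r₁ = 6659 km = 6.659×10⁶ m.
r₂ = 18580 km = 1.858×10⁷ m.
Transfer ellipse a_t = (r₁ + r₂)/2 = 1.262×10⁷ m.
At r₁: circular v_c1 = √(μ/r₁) = 7737 m/s; transfer-perigee v_p = √[μ(2/r₁ − 1/a_t)] = 9388 m/s.
At r₂: circular v_c2 = √(μ/r₂) = 4632 m/s; transfer-apogee v_a = √[μ(2/r₂ − 1/a_t)] = 3365 m/s.
Δv₂ = v_c2 − v_a = 1267 m/s.
= 1.267 km/s.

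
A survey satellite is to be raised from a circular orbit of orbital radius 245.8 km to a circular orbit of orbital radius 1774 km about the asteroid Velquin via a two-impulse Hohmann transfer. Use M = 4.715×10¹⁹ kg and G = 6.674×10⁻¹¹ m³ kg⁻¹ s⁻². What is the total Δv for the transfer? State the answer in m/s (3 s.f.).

μ = GM = 6.674×10⁻¹¹ × 4.715×10¹⁹ = 3.147×10⁹ m³/s².
r₁ = 245.8 km = 2.458×10⁵ m.
r₂ = 1774 km = 1.774×10⁶ m.
Transfer ellipse a_t = (r₁ + r₂)/2 = 1.010×10⁶ m.
At r₁: circular v_c1 = √(μ/r₁) = 113.1 m/s; transfer-periapsis v_p = √[μ(2/r₁ − 1/a_t)] = 150.0 m/s.
Δv₁ = v_p − v_c1 = 36.81 m/s.
At r₂: circular v_c2 = √(μ/r₂) = 42.12 m/s; transfer-apoapsis v_a = √[μ(2/r₂ − 1/a_t)] = 20.78 m/s.
Δv₂ = v_c2 − v_a = 21.34 m/s.
Total Δv = Δv₁ + Δv₂ = 58.15 m/s.

Δv_total ≈ 58.2 m/s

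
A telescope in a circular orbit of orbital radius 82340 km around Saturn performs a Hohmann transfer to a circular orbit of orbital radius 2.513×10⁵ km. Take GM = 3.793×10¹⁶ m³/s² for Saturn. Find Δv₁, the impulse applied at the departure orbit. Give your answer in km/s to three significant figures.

r₁ = 82340 km = 8.234×10⁷ m.
r₂ = 2.513×10⁵ km = 2.513×10⁸ m.
Transfer ellipse a_t = (r₁ + r₂)/2 = 1.668×10⁸ m.
At r₁: circular v_c1 = √(μ/r₁) = 21460 m/s; transfer-perikrone v_p = √[μ(2/r₁ − 1/a_t)] = 26340 m/s.
Δv₁ = v_p − v_c1 = 4880 m/s.
= 4.880 km/s.

Δv ≈ 4.88 km/s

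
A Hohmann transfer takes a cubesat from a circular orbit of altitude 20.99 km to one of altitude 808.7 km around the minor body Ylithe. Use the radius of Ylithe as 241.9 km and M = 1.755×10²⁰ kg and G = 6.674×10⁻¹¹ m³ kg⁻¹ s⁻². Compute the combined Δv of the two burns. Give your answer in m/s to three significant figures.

Δv_total ≈ 94.7 m/s

μ = GM = 6.674×10⁻¹¹ × 1.755×10²⁰ = 1.171×10¹⁰ m³/s².
r₁ = 241.9 + 20.99 = 262.89 km = 2.6289×10⁵ m.
r₂ = 241.9 + 808.7 = 1050.6 km = 1.0506×10⁶ m.
Transfer ellipse a_t = (r₁ + r₂)/2 = 6.567×10⁵ m.
At r₁: circular v_c1 = √(μ/r₁) = 211.1 m/s; transfer-periapsis v_p = √[μ(2/r₁ − 1/a_t)] = 267.0 m/s.
Δv₁ = v_p − v_c1 = 55.89 m/s.
At r₂: circular v_c2 = √(μ/r₂) = 105.6 m/s; transfer-apoapsis v_a = √[μ(2/r₂ − 1/a_t)] = 66.80 m/s.
Δv₂ = v_c2 − v_a = 38.78 m/s.
Total Δv = Δv₁ + Δv₂ = 94.68 m/s.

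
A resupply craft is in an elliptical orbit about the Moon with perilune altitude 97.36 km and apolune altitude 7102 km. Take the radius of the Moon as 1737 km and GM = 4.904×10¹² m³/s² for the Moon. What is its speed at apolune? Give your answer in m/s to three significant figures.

v ≈ 437 m/s

r_p = 1737 + 97.36 = 1834.4 km = 1.8344×10⁶ m.
r_a = 1737 + 7102 = 8839.0 km = 8.8390×10⁶ m.
Semi-major axis a = (r_p + r_a)/2 = 5336.7 km = 5.337×10⁶ m.
Vis-viva: v² = μ(2/r − 1/a) = 4.904×10¹² × (2.263×10⁻⁷ − 1.874×10⁻⁷) = 1.907×10⁵ m²/s².
v = 436.7 m/s.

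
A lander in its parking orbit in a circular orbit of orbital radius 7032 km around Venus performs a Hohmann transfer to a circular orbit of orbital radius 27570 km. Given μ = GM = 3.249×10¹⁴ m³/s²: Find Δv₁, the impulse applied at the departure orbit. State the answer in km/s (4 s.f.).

r₁ = 7032 km = 7.032×10⁶ m.
r₂ = 27570 km = 2.757×10⁷ m.
Transfer ellipse a_t = (r₁ + r₂)/2 = 1.730×10⁷ m.
At r₁: circular v_c1 = √(μ/r₁) = 6797 m/s; transfer-periapsis v_p = √[μ(2/r₁ − 1/a_t)] = 8581 m/s.
Δv₁ = v_p − v_c1 = 1783 m/s.
= 1.783 km/s.

Δv ≈ 1.783 km/s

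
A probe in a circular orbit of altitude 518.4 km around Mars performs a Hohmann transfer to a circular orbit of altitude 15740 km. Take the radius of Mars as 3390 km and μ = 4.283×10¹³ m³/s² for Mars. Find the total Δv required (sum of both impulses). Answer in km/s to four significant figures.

Δv_total ≈ 1.580 km/s

r₁ = 3390 + 518.4 = 3908.4 km = 3.9084×10⁶ m.
r₂ = 3390 + 15740 = 19130 km = 1.9130×10⁷ m.
Transfer ellipse a_t = (r₁ + r₂)/2 = 1.152×10⁷ m.
At r₁: circular v_c1 = √(μ/r₁) = 3310 m/s; transfer-periapsis v_p = √[μ(2/r₁ − 1/a_t)] = 4266 m/s.
Δv₁ = v_p − v_c1 = 955.6 m/s.
At r₂: circular v_c2 = √(μ/r₂) = 1496 m/s; transfer-apoapsis v_a = √[μ(2/r₂ − 1/a_t)] = 871.6 m/s.
Δv₂ = v_c2 − v_a = 624.7 m/s.
Total Δv = Δv₁ + Δv₂ = 1580 m/s = 1.580 km/s.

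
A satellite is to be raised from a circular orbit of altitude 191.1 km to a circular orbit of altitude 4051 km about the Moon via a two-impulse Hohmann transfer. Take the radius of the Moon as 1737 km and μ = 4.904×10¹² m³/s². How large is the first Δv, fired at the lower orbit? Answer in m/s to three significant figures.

r₁ = 1737 + 191.1 = 1928.1 km = 1.9281×10⁶ m.
r₂ = 1737 + 4051 = 5788.0 km = 5.7880×10⁶ m.
Transfer ellipse a_t = (r₁ + r₂)/2 = 3.858×10⁶ m.
At r₁: circular v_c1 = √(μ/r₁) = 1595 m/s; transfer-perilune v_p = √[μ(2/r₁ − 1/a_t)] = 1953 m/s.
Δv₁ = v_p − v_c1 = 358.6 m/s.

Δv ≈ 359 m/s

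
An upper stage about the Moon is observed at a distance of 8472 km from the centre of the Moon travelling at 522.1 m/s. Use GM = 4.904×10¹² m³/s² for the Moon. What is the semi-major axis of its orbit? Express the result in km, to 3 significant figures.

r = 8.472×10⁶ m.
Vis-viva rearranged: 1/a = 2/r − v²/μ = 2.361×10⁻⁷ − 5.558×10⁻⁸ = 1.805×10⁻⁷ m⁻¹.
a = 5.541×10⁶ m = 5540.6 km.

a ≈ 5540 km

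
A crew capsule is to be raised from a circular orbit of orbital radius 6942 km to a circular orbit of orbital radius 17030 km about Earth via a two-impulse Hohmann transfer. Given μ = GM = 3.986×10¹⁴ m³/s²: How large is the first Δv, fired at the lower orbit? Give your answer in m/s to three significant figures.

r₁ = 6942 km = 6.942×10⁶ m.
r₂ = 17030 km = 1.703×10⁷ m.
Transfer ellipse a_t = (r₁ + r₂)/2 = 1.199×10⁷ m.
At r₁: circular v_c1 = √(μ/r₁) = 7578 m/s; transfer-perigee v_p = √[μ(2/r₁ − 1/a_t)] = 9032 m/s.
Δv₁ = v_p − v_c1 = 1455 m/s.

Δv ≈ 1450 m/s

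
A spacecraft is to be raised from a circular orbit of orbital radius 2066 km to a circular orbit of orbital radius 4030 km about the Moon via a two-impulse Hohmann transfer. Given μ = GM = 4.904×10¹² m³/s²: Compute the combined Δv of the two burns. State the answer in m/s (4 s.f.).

r₁ = 2066 km = 2.066×10⁶ m.
r₂ = 4030 km = 4.030×10⁶ m.
Transfer ellipse a_t = (r₁ + r₂)/2 = 3.048×10⁶ m.
At r₁: circular v_c1 = √(μ/r₁) = 1541 m/s; transfer-perilune v_p = √[μ(2/r₁ − 1/a_t)] = 1772 m/s.
Δv₁ = v_p − v_c1 = 230.9 m/s.
At r₂: circular v_c2 = √(μ/r₂) = 1103 m/s; transfer-apolune v_a = √[μ(2/r₂ − 1/a_t)] = 908.2 m/s.
Δv₂ = v_c2 − v_a = 194.9 m/s.
Total Δv = Δv₁ + Δv₂ = 425.8 m/s.

Δv_total ≈ 425.8 m/s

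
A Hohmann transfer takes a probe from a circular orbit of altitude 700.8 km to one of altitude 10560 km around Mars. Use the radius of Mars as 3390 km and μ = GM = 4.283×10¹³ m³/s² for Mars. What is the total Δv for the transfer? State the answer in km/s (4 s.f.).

Δv_total ≈ 1.360 km/s

r₁ = 3390 + 700.8 = 4090.8 km = 4.0908×10⁶ m.
r₂ = 3390 + 10560 = 13950 km = 1.3950×10⁷ m.
Transfer ellipse a_t = (r₁ + r₂)/2 = 9.020×10⁶ m.
At r₁: circular v_c1 = √(μ/r₁) = 3236 m/s; transfer-periapsis v_p = √[μ(2/r₁ − 1/a_t)] = 4024 m/s.
Δv₁ = v_p − v_c1 = 788.2 m/s.
At r₂: circular v_c2 = √(μ/r₂) = 1752 m/s; transfer-apoapsis v_a = √[μ(2/r₂ − 1/a_t)] = 1180 m/s.
Δv₂ = v_c2 − v_a = 572.2 m/s.
Total Δv = Δv₁ + Δv₂ = 1360 m/s = 1.360 km/s.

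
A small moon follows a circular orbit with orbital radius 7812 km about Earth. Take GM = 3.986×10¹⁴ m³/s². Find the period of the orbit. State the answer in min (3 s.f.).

r = 7812 km = 7.812×10⁶ m.
Kepler's third law: T = 2π√(r³/μ) = 2π√((7.812×10⁶)³ / 3.986×10¹⁴).
r³/μ = 1.196×10⁶ s², so T = 2π × 1.094×10³ = 6.872×10³ s.
Converting: 6.872×10³ s ÷ 60.00 = 114.5 min.

T ≈ 115 min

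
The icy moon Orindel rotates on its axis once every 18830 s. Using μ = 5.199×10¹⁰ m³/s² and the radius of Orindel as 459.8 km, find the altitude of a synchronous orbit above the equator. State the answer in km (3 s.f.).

h_sync ≈ 316 km

A synchronous orbit has period T, so by Kepler's third law a = (μT²/4π²)^(1/3).
μT²/4π² = 5.199×10¹⁰ × (1.883×10⁴)² / 39.48 = 4.669×10¹⁷ m³.
a = 7.758×10⁵ m = 775.81 km.
Altitude h = a − R = 775.81 − 459.8 = 316.01 km.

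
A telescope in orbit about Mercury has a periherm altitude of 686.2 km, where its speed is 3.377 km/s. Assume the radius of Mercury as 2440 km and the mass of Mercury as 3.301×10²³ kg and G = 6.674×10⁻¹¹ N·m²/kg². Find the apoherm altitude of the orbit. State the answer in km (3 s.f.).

μ = GM = 6.674×10⁻¹¹ × 3.301×10²³ = 2.203×10¹³ m³/s².
r_p = 2440 + 686.2 = 3126.2 km = 3.126×10⁶ m.
Specific energy ε = v²/2 − μ/r = -1.345×10⁶ J/kg, so a = −μ/(2ε) = 8.189×10⁶ m.
The apsides satisfy r_p + r_a = 2a, so the apoherm radius is 2a − r_p = 1.325×10⁷ m = 13252 km.
Apoherm altitude = 13252 − 2440 = 10812 km.

apoherm altitude ≈ 10800 km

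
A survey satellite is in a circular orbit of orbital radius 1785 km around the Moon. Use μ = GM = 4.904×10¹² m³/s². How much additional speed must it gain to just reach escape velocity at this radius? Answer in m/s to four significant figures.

Δv ≈ 686.6 m/s

r = 1785 km = 1.785×10⁶ m.
Circular speed v_c = √(μ/r) = 1658 m/s.
Escape speed v_esc = √(2μ/r) = √2 × v_c = 2344 m/s.
Δv = v_esc − v_c = 686.6 m/s.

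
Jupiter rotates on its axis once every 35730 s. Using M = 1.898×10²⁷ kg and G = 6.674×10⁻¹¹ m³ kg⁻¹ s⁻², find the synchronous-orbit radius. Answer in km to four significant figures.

r_sync ≈ 1.600×10⁵ km

μ = GM = 6.674×10⁻¹¹ × 1.898×10²⁷ = 1.267×10¹⁷ m³/s².
A synchronous orbit has period T, so by Kepler's third law a = (μT²/4π²)^(1/3).
μT²/4π² = 1.267×10¹⁷ × (3.573×10⁴)² / 39.48 = 4.096×10²⁴ m³.
a = 1.600×10⁸ m = 1.6000×10⁵ km.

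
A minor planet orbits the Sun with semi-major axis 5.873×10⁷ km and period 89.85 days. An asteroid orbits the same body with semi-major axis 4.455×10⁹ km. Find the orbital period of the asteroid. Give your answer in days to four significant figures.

T₂ ≈ 59360 days

Kepler's third law: T² ∝ a³, so T₂ = T₁ (a₂/a₁)^(3/2).
a₂/a₁ = 75.86, (a₂/a₁)^(3/2) = 660.7.
T₂ = 89.85 × 660.7 = 59360 days.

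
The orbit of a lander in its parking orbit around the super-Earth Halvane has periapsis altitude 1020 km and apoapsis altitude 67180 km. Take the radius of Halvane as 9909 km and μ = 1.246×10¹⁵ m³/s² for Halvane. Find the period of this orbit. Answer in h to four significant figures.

T ≈ 14.44 h

r_p = 9909 + 1020 = 10929 km = 1.0929×10⁷ m.
r_a = 9909 + 67180 = 77089 km = 7.7089×10⁷ m.
Semi-major axis a = (r_p + r_a)/2 = (10929 + 77089)/2 = 44009 km = 4.401×10⁷ m.
By Kepler's third law T = 2π√(a³/μ) = 2π × 8.271×10³ = 5.197×10⁴ s.
= 14.44 h.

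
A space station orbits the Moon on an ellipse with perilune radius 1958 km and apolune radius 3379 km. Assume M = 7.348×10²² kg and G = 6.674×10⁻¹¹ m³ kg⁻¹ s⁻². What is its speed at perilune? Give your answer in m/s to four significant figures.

μ = GM = 6.674×10⁻¹¹ × 7.348×10²² = 4.904×10¹² m³/s².
Semi-major axis a = (r_p + r_a)/2 = 2668.5 km = 2.668×10⁶ m.
Vis-viva: v² = μ(2/r − 1/a) = 4.904×10¹² × (1.021×10⁻⁶ − 3.747×10⁻⁷) = 3.171×10⁶ m²/s².
v = 1781 m/s.

v ≈ 1781 m/s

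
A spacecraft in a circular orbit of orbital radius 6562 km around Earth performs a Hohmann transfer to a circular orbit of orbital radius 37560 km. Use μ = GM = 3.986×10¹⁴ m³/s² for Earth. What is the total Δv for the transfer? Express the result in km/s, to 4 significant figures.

r₁ = 6562 km = 6.562×10⁶ m.
r₂ = 37560 km = 3.756×10⁷ m.
Transfer ellipse a_t = (r₁ + r₂)/2 = 2.206×10⁷ m.
At r₁: circular v_c1 = √(μ/r₁) = 7794 m/s; transfer-perigee v_p = √[μ(2/r₁ − 1/a_t)] = 10170 m/s.
Δv₁ = v_p − v_c1 = 2376 m/s.
At r₂: circular v_c2 = √(μ/r₂) = 3258 m/s; transfer-apogee v_a = √[μ(2/r₂ − 1/a_t)] = 1777 m/s.
Δv₂ = v_c2 − v_a = 1481 m/s.
Total Δv = Δv₁ + Δv₂ = 3857 m/s = 3.857 km/s.

Δv_total ≈ 3.857 km/s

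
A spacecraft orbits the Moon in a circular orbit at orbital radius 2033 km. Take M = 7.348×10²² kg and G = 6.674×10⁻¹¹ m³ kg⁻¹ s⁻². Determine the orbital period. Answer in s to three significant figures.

μ = GM = 6.674×10⁻¹¹ × 7.348×10²² = 4.904×10¹² m³/s².
r = 2033 km = 2.033×10⁶ m.
Kepler's third law: T = 2π√(r³/μ) = 2π√((2.033×10⁶)³ / 4.904×10¹²).
r³/μ = 1.713×10⁶ s², so T = 2π × 1.309×10³ = 8.224×10³ s.

T ≈ 8220 s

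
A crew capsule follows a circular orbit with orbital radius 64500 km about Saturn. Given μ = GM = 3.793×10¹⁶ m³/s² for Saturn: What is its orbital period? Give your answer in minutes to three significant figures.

T ≈ 279 minutes

r = 64500 km = 6.450×10⁷ m.
Kepler's third law: T = 2π√(r³/μ) = 2π√((6.450×10⁷)³ / 3.793×10¹⁶).
r³/μ = 7.075×10⁶ s², so T = 2π × 2.660×10³ = 1.671×10⁴ s.
Converting: 1.671×10⁴ s ÷ 60.00 = 278.5 minutes.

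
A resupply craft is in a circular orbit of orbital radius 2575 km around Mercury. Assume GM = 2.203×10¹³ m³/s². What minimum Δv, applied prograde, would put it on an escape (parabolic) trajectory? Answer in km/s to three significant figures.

r = 2575 km = 2.575×10⁶ m.
Circular speed v_c = √(μ/r) = 2925 m/s.
Escape speed v_esc = √(2μ/r) = √2 × v_c = 4137 m/s.
Δv = v_esc − v_c = 1212 m/s = 1.212 km/s.

Δv ≈ 1.21 km/s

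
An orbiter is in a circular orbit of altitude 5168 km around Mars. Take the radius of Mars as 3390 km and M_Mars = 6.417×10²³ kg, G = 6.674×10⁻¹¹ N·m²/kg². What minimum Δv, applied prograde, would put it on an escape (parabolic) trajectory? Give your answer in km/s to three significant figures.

Δv ≈ 0.927 km/s

μ = GM = 6.674×10⁻¹¹ × 6.417×10²³ = 4.283×10¹³ m³/s².
r = 3390 + 5168 = 8558.0 km = 8.5580×10⁶ m.
Circular speed v_c = √(μ/r) = 2237 m/s.
Escape speed v_esc = √(2μ/r) = √2 × v_c = 3164 m/s.
Δv = v_esc − v_c = 926.6 m/s = 0.9266 km/s.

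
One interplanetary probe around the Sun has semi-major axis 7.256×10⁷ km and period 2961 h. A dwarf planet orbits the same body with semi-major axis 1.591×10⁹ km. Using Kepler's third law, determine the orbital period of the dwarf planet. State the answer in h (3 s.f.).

T₂ ≈ 3.04×10⁵ h

Kepler's third law: T² ∝ a³, so T₂ = T₁ (a₂/a₁)^(3/2).
a₂/a₁ = 21.93, (a₂/a₁)^(3/2) = 102.7.
T₂ = 2961 × 102.7 = 3.040×10⁵ h.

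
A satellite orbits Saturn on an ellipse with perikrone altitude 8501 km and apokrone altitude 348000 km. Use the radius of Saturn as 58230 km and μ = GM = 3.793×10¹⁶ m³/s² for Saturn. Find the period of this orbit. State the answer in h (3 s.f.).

T ≈ 32.6 h

r_p = 58230 + 8501 = 66731 km = 6.6731×10⁷ m.
r_a = 58230 + 348000 = 406230 km = 4.0623×10⁸ m.
Semi-major axis a = (r_p + r_a)/2 = (66731 + 4.0623×10⁵)/2 = 2.3648×10⁵ km = 2.365×10⁸ m.
By Kepler's third law T = 2π√(a³/μ) = 2π × 1.867×10⁴ = 1.173×10⁵ s.
= 32.59 h.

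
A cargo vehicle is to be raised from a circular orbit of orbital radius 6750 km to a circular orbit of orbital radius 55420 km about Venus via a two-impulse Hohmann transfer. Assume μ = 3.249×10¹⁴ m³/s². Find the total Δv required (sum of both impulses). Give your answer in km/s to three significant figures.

Δv_total ≈ 3.62 km/s

r₁ = 6750 km = 6.750×10⁶ m.
r₂ = 55420 km = 5.542×10⁷ m.
Transfer ellipse a_t = (r₁ + r₂)/2 = 3.108×10⁷ m.
At r₁: circular v_c1 = √(μ/r₁) = 6938 m/s; transfer-periapsis v_p = √[μ(2/r₁ − 1/a_t)] = 9264 m/s.
Δv₁ = v_p − v_c1 = 2326 m/s.
At r₂: circular v_c2 = √(μ/r₂) = 2421 m/s; transfer-apoapsis v_a = √[μ(2/r₂ − 1/a_t)] = 1128 m/s.
Δv₂ = v_c2 − v_a = 1293 m/s.
Total Δv = Δv₁ + Δv₂ = 3619 m/s = 3.619 km/s.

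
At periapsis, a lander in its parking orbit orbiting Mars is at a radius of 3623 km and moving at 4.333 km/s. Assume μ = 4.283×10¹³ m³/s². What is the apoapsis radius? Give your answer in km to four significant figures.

r_p = 3.623×10⁶ m.
Specific energy ε = v²/2 − μ/r = -2.434×10⁶ J/kg, so a = −μ/(2ε) = 8.797×10⁶ m.
The apsides satisfy r_p + r_a = 2a, so the apoapsis radius is 2a − r_p = 1.397×10⁷ m = 13972 km.

apoapsis radius ≈ 13970 km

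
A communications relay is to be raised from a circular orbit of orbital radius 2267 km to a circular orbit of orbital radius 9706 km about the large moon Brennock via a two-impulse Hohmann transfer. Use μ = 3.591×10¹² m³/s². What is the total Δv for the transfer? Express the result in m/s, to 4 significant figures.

r₁ = 2267 km = 2.267×10⁶ m.
r₂ = 9706 km = 9.706×10⁶ m.
Transfer ellipse a_t = (r₁ + r₂)/2 = 5.986×10⁶ m.
At r₁: circular v_c1 = √(μ/r₁) = 1259 m/s; transfer-periapsis v_p = √[μ(2/r₁ − 1/a_t)] = 1603 m/s.
Δv₁ = v_p − v_c1 = 344.0 m/s.
At r₂: circular v_c2 = √(μ/r₂) = 608.3 m/s; transfer-apoapsis v_a = √[μ(2/r₂ − 1/a_t)] = 374.3 m/s.
Δv₂ = v_c2 − v_a = 234.0 m/s.
Total Δv = Δv₁ + Δv₂ = 577.9 m/s.

Δv_total ≈ 577.9 m/s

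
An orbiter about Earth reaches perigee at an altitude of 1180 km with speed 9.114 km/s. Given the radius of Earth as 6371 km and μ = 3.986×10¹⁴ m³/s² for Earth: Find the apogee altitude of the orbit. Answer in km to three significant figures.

r_p = 6371 + 1180 = 7551.0 km = 7.551×10⁶ m.
Specific energy ε = v²/2 − μ/r = -1.126×10⁷ J/kg, so a = −μ/(2ε) = 1.771×10⁷ m.
The apsides satisfy r_p + r_a = 2a, so the apogee radius is 2a − r_p = 2.786×10⁷ m = 27864 km.
Apogee altitude = 27864 − 6371 = 21493 km.

apogee altitude ≈ 21500 km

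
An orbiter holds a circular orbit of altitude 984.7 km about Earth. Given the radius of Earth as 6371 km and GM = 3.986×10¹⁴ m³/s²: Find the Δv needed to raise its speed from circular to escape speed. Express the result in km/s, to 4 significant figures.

r = 6371 + 984.7 = 7355.7 km = 7.3557×10⁶ m.
Circular speed v_c = √(μ/r) = 7361 m/s.
Escape speed v_esc = √(2μ/r) = √2 × v_c = 10410 m/s.
Δv = v_esc − v_c = 3049 m/s = 3.049 km/s.

Δv ≈ 3.049 km/s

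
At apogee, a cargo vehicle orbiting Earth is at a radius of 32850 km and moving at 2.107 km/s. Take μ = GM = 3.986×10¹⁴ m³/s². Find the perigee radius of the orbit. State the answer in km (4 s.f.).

r_a = 3.285×10⁷ m.
Specific energy ε = v²/2 − μ/r = -9.914×10⁶ J/kg, so a = −μ/(2ε) = 2.010×10⁷ m.
The apsides satisfy r_p + r_a = 2a, so the perigee radius is 2a − r_a = 7.355×10⁶ m = 7354.9 km.

perigee radius ≈ 7355 km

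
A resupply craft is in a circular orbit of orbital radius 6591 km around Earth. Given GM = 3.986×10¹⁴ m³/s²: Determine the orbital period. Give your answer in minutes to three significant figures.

r = 6591 km = 6.591×10⁶ m.
Kepler's third law: T = 2π√(r³/μ) = 2π√((6.591×10⁶)³ / 3.986×10¹⁴).
r³/μ = 7.183×10⁵ s², so T = 2π × 8.475×10² = 5.325×10³ s.
Converting: 5.325×10³ s ÷ 60.00 = 88.75 minutes.

T ≈ 88.8 minutes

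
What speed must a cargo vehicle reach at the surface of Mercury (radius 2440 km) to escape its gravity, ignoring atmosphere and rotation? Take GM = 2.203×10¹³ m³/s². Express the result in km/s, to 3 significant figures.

r = R = 2.440×10⁶ m.
Escape speed v_esc = √(2μ/r) = √(2 × 2.203×10¹³ / 2.440×10⁶) = √(1.806×10⁷) = 4249 m/s.
= 4.249 km/s.

v_esc ≈ 4.25 km/s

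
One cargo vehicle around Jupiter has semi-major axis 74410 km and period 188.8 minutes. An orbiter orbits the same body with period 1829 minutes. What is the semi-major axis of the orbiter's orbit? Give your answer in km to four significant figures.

a₂ ≈ 3.381×10⁵ km

Kepler's third law: a³ ∝ T², so a₂ = a₁ (T₂/T₁)^(2/3).
T₂/T₁ = 9.688, (T₂/T₁)^(2/3) = 4.544.
a₂ = 74410 × 4.544 = 3.381×10⁵ km.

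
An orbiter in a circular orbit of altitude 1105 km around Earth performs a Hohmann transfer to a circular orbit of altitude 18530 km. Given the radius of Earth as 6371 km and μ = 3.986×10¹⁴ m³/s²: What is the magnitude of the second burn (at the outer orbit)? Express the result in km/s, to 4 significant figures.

Δv ≈ 1.282 km/s

r₁ = 6371 + 1105 = 7476.0 km = 7.4760×10⁶ m.
r₂ = 6371 + 18530 = 24901 km = 2.4901×10⁷ m.
Transfer ellipse a_t = (r₁ + r₂)/2 = 1.619×10⁷ m.
At r₁: circular v_c1 = √(μ/r₁) = 7302 m/s; transfer-perigee v_p = √[μ(2/r₁ − 1/a_t)] = 9056 m/s.
At r₂: circular v_c2 = √(μ/r₂) = 4001 m/s; transfer-apogee v_a = √[μ(2/r₂ − 1/a_t)] = 2719 m/s.
Δv₂ = v_c2 − v_a = 1282 m/s.
= 1.282 km/s.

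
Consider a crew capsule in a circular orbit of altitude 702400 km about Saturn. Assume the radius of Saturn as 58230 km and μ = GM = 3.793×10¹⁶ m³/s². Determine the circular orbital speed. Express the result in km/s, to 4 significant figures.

v ≈ 7.062 km/s

r = 58230 + 702400 = 760630 km = 7.6063×10⁸ m.
For a circular orbit v = √(μ/r) = √(3.793×10¹⁶ / 7.606×10⁸) = √(4.987×10⁷) = 7062 m/s.
That is 7.062 km/s.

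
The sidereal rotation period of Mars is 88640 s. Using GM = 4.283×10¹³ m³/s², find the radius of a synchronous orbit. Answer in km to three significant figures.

A synchronous orbit has period T, so by Kepler's third law a = (μT²/4π²)^(1/3).
μT²/4π² = 4.283×10¹³ × (8.864×10⁴)² / 39.48 = 8.524×10²¹ m³.
a = 2.043×10⁷ m = 20428 km.

r_sync ≈ 20400 km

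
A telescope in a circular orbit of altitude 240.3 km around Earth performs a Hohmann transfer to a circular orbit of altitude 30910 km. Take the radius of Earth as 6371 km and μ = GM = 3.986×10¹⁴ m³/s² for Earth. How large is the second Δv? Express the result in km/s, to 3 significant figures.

r₁ = 6371 + 240.3 = 6611.3 km = 6.6113×10⁶ m.
r₂ = 6371 + 30910 = 37281 km = 3.7281×10⁷ m.
Transfer ellipse a_t = (r₁ + r₂)/2 = 2.195×10⁷ m.
At r₁: circular v_c1 = √(μ/r₁) = 7765 m/s; transfer-perigee v_p = √[μ(2/r₁ − 1/a_t)] = 10120 m/s.
At r₂: circular v_c2 = √(μ/r₂) = 3270 m/s; transfer-apogee v_a = √[μ(2/r₂ − 1/a_t)] = 1795 m/s.
Δv₂ = v_c2 − v_a = 1475 m/s.
= 1.475 km/s.

Δv ≈ 1.48 km/s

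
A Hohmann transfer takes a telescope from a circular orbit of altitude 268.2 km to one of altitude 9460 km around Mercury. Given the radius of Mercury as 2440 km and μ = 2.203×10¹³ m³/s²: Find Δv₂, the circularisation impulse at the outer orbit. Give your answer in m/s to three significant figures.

r₁ = 2440 + 268.2 = 2708.2 km = 2.7082×10⁶ m.
r₂ = 2440 + 9460 = 11900 km = 1.1900×10⁷ m.
Transfer ellipse a_t = (r₁ + r₂)/2 = 7.304×10⁶ m.
At r₁: circular v_c1 = √(μ/r₁) = 2852 m/s; transfer-periherm v_p = √[μ(2/r₁ − 1/a_t)] = 3640 m/s.
At r₂: circular v_c2 = √(μ/r₂) = 1361 m/s; transfer-apoherm v_a = √[μ(2/r₂ − 1/a_t)] = 828.5 m/s.
Δv₂ = v_c2 − v_a = 532.1 m/s.

Δv ≈ 532 m/s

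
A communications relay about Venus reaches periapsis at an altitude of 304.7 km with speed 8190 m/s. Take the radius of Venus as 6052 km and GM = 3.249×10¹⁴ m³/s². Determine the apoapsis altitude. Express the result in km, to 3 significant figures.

apoapsis altitude ≈ 6080 km

r_p = 6052 + 304.7 = 6356.7 km = 6.357×10⁶ m.
Specific energy ε = v²/2 − μ/r = -1.757×10⁷ J/kg, so a = −μ/(2ε) = 9.244×10⁶ m.
The apsides satisfy r_p + r_a = 2a, so the apoapsis radius is 2a − r_p = 1.213×10⁷ m = 12131 km.
Apoapsis altitude = 12131 − 6052 = 6079.5 km.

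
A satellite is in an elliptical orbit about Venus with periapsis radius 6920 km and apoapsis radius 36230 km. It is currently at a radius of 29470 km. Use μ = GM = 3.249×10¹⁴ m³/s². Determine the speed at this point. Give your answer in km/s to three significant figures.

Semi-major axis a = (r_p + r_a)/2 = 21575 km = 2.158×10⁷ m.
Vis-viva: v² = μ(2/r − 1/a) = 3.249×10¹⁴ × (6.787×10⁻⁸ − 4.635×10⁻⁸) = 6.990×10⁶ m²/s².
v = 2644 m/s = 2.644 km/s.

v ≈ 2.64 km/s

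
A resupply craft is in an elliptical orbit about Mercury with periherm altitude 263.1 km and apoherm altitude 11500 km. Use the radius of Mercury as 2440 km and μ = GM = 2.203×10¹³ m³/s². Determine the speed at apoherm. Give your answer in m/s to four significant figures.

v ≈ 716.5 m/s

r_p = 2440 + 263.1 = 2703.1 km = 2.7031×10⁶ m.
r_a = 2440 + 11500 = 13940 km = 1.3940×10⁷ m.
Semi-major axis a = (r_p + r_a)/2 = 8321.5 km = 8.322×10⁶ m.
Vis-viva: v² = μ(2/r − 1/a) = 2.203×10¹³ × (1.435×10⁻⁷ − 1.202×10⁻⁷) = 5.133×10⁵ m²/s².
v = 716.5 m/s.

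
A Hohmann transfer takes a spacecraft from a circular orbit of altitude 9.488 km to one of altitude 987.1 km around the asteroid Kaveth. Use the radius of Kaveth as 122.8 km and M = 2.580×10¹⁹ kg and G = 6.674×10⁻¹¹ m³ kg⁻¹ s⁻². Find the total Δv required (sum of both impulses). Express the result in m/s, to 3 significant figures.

μ = GM = 6.674×10⁻¹¹ × 2.580×10¹⁹ = 1.722×10⁹ m³/s².
r₁ = 122.8 + 9.488 = 132.29 km = 1.3229×10⁵ m.
r₂ = 122.8 + 987.1 = 1109.9 km = 1.1099×10⁶ m.
Transfer ellipse a_t = (r₁ + r₂)/2 = 6.211×10⁵ m.
At r₁: circular v_c1 = √(μ/r₁) = 114.1 m/s; transfer-periapsis v_p = √[μ(2/r₁ − 1/a_t)] = 152.5 m/s.
Δv₁ = v_p − v_c1 = 38.42 m/s.
At r₂: circular v_c2 = √(μ/r₂) = 39.39 m/s; transfer-apoapsis v_a = √[μ(2/r₂ − 1/a_t)] = 18.18 m/s.
Δv₂ = v_c2 − v_a = 21.21 m/s.
Total Δv = Δv₁ + Δv₂ = 59.63 m/s.

Δv_total ≈ 59.6 m/s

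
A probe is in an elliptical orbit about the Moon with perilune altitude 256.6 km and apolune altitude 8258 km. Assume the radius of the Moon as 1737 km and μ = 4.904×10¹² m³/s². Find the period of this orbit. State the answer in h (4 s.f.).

T ≈ 11.57 h

r_p = 1737 + 256.6 = 1993.6 km = 1.9936×10⁶ m.
r_a = 1737 + 8258 = 9995.0 km = 9.9950×10⁶ m.
Semi-major axis a = (r_p + r_a)/2 = (1993.6 + 9995.0)/2 = 5994.3 km = 5.994×10⁶ m.
By Kepler's third law T = 2π√(a³/μ) = 2π × 6.627×10³ = 4.164×10⁴ s.
= 11.57 h.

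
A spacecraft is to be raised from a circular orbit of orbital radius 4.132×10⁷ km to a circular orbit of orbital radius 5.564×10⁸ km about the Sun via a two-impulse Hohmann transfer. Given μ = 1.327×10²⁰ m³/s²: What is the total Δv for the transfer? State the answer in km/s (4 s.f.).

Δv_total ≈ 30.35 km/s

r₁ = 4.132×10⁷ km = 4.132×10¹⁰ m.
r₂ = 5.564×10⁸ km = 5.564×10¹¹ m.
Transfer ellipse a_t = (r₁ + r₂)/2 = 2.989×10¹¹ m.
At r₁: circular v_c1 = √(μ/r₁) = 56670 m/s; transfer-perihelion v_p = √[μ(2/r₁ − 1/a_t)] = 77320 m/s.
Δv₁ = v_p − v_c1 = 20650 m/s.
At r₂: circular v_c2 = √(μ/r₂) = 15440 m/s; transfer-aphelion v_a = √[μ(2/r₂ − 1/a_t)] = 5742 m/s.
Δv₂ = v_c2 − v_a = 9701 m/s.
Total Δv = Δv₁ + Δv₂ = 30350 m/s = 30.35 km/s.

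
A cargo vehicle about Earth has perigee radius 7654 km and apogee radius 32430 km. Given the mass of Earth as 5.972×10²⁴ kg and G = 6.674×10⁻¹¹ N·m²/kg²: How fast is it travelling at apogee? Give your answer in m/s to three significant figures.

μ = GM = 6.674×10⁻¹¹ × 5.972×10²⁴ = 3.986×10¹⁴ m³/s².
Semi-major axis a = (r_p + r_a)/2 = 20042 km = 2.004×10⁷ m.
Vis-viva: v² = μ(2/r − 1/a) = 3.986×10¹⁴ × (6.167×10⁻⁸ − 4.990×10⁻⁸) = 4.694×10⁶ m²/s².
v = 2166 m/s.

v ≈ 2170 m/s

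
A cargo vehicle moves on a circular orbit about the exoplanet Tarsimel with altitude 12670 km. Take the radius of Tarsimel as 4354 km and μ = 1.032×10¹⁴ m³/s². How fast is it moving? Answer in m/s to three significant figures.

v ≈ 2460 m/s

r = 4354 + 12670 = 17024 km = 1.7024×10⁷ m.
For a circular orbit v = √(μ/r) = √(1.032×10¹⁴ / 1.702×10⁷) = √(6.062×10⁶) = 2462 m/s.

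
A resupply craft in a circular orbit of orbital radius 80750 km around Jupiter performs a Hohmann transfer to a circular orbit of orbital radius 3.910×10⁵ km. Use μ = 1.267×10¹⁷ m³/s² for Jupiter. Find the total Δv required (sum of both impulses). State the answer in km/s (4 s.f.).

Δv_total ≈ 18.86 km/s

r₁ = 80750 km = 8.075×10⁷ m.
r₂ = 3.910×10⁵ km = 3.910×10⁸ m.
Transfer ellipse a_t = (r₁ + r₂)/2 = 2.359×10⁸ m.
At r₁: circular v_c1 = √(μ/r₁) = 39610 m/s; transfer-perijove v_p = √[μ(2/r₁ − 1/a_t)] = 51000 m/s.
Δv₁ = v_p − v_c1 = 11390 m/s.
At r₂: circular v_c2 = √(μ/r₂) = 18000 m/s; transfer-apojove v_a = √[μ(2/r₂ − 1/a_t)] = 10530 m/s.
Δv₂ = v_c2 − v_a = 7469 m/s.
Total Δv = Δv₁ + Δv₂ = 18860 m/s = 18.86 km/s.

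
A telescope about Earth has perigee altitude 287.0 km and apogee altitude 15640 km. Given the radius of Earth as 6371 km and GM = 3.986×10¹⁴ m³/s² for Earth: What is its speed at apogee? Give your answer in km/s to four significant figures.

v ≈ 2.900 km/s

r_p = 6371 + 287.0 = 6658.0 km = 6.6580×10⁶ m.
r_a = 6371 + 15640 = 22011 km = 2.2011×10⁷ m.
Semi-major axis a = (r_p + r_a)/2 = 14334 km = 1.433×10⁷ m.
Vis-viva: v² = μ(2/r − 1/a) = 3.986×10¹⁴ × (9.086×10⁻⁸ − 6.976×10⁻⁸) = 8.411×10⁶ m²/s².
v = 2900 m/s = 2.900 km/s.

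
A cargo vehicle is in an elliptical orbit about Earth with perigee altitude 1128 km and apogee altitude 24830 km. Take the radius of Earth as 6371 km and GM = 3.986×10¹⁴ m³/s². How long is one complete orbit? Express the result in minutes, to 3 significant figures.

T ≈ 446 minutes

r_p = 6371 + 1128 = 7499.0 km = 7.4990×10⁶ m.
r_a = 6371 + 24830 = 31201 km = 3.1201×10⁷ m.
Semi-major axis a = (r_p + r_a)/2 = (7499.0 + 31201)/2 = 19350 km = 1.935×10⁷ m.
By Kepler's third law T = 2π√(a³/μ) = 2π × 4.263×10³ = 2.679×10⁴ s.
= 446.5 minutes.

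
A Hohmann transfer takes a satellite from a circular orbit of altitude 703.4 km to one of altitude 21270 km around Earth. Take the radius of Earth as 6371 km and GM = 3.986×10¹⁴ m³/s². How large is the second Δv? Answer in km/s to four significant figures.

r₁ = 6371 + 703.4 = 7074.4 km = 7.0744×10⁶ m.
r₂ = 6371 + 21270 = 27641 km = 2.7641×10⁷ m.
Transfer ellipse a_t = (r₁ + r₂)/2 = 1.736×10⁷ m.
At r₁: circular v_c1 = √(μ/r₁) = 7506 m/s; transfer-perigee v_p = √[μ(2/r₁ − 1/a_t)] = 9472 m/s.
At r₂: circular v_c2 = √(μ/r₂) = 3797 m/s; transfer-apogee v_a = √[μ(2/r₂ − 1/a_t)] = 2424 m/s.
Δv₂ = v_c2 − v_a = 1373 m/s.
= 1.373 km/s.

Δv ≈ 1.373 km/s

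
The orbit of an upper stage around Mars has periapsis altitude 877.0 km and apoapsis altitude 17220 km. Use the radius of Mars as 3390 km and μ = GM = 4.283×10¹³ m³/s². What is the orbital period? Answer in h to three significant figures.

r_p = 3390 + 877.0 = 4267.0 km = 4.2670×10⁶ m.
r_a = 3390 + 17220 = 20610 km = 2.0610×10⁷ m.
Semi-major axis a = (r_p + r_a)/2 = (4267.0 + 20610)/2 = 12438 km = 1.244×10⁷ m.
By Kepler's third law T = 2π√(a³/μ) = 2π × 6.703×10³ = 4.212×10⁴ s.
= 11.70 h.

T ≈ 11.7 h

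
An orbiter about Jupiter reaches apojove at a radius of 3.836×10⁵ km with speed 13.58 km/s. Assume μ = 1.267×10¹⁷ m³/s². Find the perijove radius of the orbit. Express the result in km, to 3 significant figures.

perijove radius ≈ 1.49×10⁵ km

r_a = 3.836×10⁸ m.
Specific energy ε = v²/2 − μ/r = -2.381×10⁸ J/kg, so a = −μ/(2ε) = 2.661×10⁸ m.
The apsides satisfy r_p + r_a = 2a, so the perijove radius is 2a − r_a = 1.486×10⁸ m = 1.4857×10⁵ km.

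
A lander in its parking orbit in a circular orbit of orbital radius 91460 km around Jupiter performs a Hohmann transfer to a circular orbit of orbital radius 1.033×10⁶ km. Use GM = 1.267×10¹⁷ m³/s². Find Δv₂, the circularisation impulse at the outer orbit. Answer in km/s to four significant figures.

Δv ≈ 6.608 km/s

r₁ = 91460 km = 9.146×10⁷ m.
r₂ = 1.033×10⁶ km = 1.033×10⁹ m.
Transfer ellipse a_t = (r₁ + r₂)/2 = 5.622×10⁸ m.
At r₁: circular v_c1 = √(μ/r₁) = 37220 m/s; transfer-perijove v_p = √[μ(2/r₁ − 1/a_t)] = 50450 m/s.
At r₂: circular v_c2 = √(μ/r₂) = 11070 m/s; transfer-apojove v_a = √[μ(2/r₂ − 1/a_t)] = 4467 m/s.
Δv₂ = v_c2 − v_a = 6608 m/s.
= 6.608 km/s.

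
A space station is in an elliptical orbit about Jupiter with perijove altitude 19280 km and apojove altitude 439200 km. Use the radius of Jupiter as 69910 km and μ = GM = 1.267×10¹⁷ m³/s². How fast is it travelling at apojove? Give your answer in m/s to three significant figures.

r_p = 69910 + 19280 = 89190 km = 8.9190×10⁷ m.
r_a = 69910 + 439200 = 509110 km = 5.0911×10⁸ m.
Semi-major axis a = (r_p + r_a)/2 = 2.9915×10⁵ km = 2.992×10⁸ m.
Vis-viva: v² = μ(2/r − 1/a) = 1.267×10¹⁷ × (3.928×10⁻⁹ − 3.343×10⁻⁹) = 7.420×10⁷ m²/s².
v = 8614 m/s.

v ≈ 8610 m/s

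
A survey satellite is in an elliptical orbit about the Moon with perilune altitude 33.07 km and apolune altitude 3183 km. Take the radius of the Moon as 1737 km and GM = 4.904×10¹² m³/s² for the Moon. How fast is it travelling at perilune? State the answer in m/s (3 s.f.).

v ≈ 2020 m/s

r_p = 1737 + 33.07 = 1770.1 km = 1.7701×10⁶ m.
r_a = 1737 + 3183 = 4920.0 km = 4.9200×10⁶ m.
Semi-major axis a = (r_p + r_a)/2 = 3345.0 km = 3.345×10⁶ m.
Vis-viva: v² = μ(2/r − 1/a) = 4.904×10¹² × (1.130×10⁻⁶ − 2.990×10⁻⁷) = 4.075×10⁶ m²/s².
v = 2019 m/s.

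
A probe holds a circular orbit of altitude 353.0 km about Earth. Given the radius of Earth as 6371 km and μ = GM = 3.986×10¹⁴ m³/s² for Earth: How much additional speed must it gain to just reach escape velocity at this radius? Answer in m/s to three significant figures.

Δv ≈ 3190 m/s

r = 6371 + 353.0 = 6724.0 km = 6.7240×10⁶ m.
Circular speed v_c = √(μ/r) = 7699 m/s.
Escape speed v_esc = √(2μ/r) = √2 × v_c = 10890 m/s.
Δv = v_esc − v_c = 3189 m/s.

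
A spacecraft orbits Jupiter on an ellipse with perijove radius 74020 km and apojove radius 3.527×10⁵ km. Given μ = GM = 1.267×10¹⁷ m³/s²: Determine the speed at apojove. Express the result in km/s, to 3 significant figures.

Semi-major axis a = (r_p + r_a)/2 = 2.1336×10⁵ km = 2.134×10⁸ m.
Vis-viva: v² = μ(2/r − 1/a) = 1.267×10¹⁷ × (5.671×10⁻⁹ − 4.687×10⁻⁹) = 1.246×10⁸ m²/s².
v = 11160 m/s = 11.16 km/s.

v ≈ 11.2 km/s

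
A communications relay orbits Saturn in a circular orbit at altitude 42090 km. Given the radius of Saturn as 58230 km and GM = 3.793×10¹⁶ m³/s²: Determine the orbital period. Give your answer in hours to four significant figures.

r = 58230 + 42090 = 100320 km = 1.0032×10⁸ m.
Kepler's third law: T = 2π√(r³/μ) = 2π√((1.003×10⁸)³ / 3.793×10¹⁶).
r³/μ = 2.662×10⁷ s², so T = 2π × 5.159×10³ = 3.242×10⁴ s.
Converting: 3.242×10⁴ s ÷ 3600 = 9.005 hours.

T ≈ 9.005 hours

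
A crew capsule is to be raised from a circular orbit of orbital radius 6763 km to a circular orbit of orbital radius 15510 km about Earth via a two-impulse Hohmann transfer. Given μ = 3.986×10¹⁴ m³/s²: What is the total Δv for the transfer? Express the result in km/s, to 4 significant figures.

Δv_total ≈ 2.502 km/s

r₁ = 6763 km = 6.763×10⁶ m.
r₂ = 15510 km = 1.551×10⁷ m.
Transfer ellipse a_t = (r₁ + r₂)/2 = 1.114×10⁷ m.
At r₁: circular v_c1 = √(μ/r₁) = 7677 m/s; transfer-perigee v_p = √[μ(2/r₁ − 1/a_t)] = 9060 m/s.
Δv₁ = v_p − v_c1 = 1383 m/s.
At r₂: circular v_c2 = √(μ/r₂) = 5069 m/s; transfer-apogee v_a = √[μ(2/r₂ − 1/a_t)] = 3951 m/s.
Δv₂ = v_c2 − v_a = 1119 m/s.
Total Δv = Δv₁ + Δv₂ = 2502 m/s = 2.502 km/s.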